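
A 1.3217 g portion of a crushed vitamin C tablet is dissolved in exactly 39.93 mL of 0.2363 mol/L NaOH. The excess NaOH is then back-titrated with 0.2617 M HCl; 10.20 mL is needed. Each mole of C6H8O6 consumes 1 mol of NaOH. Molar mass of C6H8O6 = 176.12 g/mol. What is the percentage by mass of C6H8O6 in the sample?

Total n(NaOH) added = 0.2363 x 0.03993 = 0.009435 mol.
n(HCl) used = 0.2617 x 0.01020 = 0.002669 mol, which equals the excess n(NaOH).
So n(NaOH) consumed by the sample = 0.009435 - 0.002669 = 0.006766 mol.
n(C6H8O6) = 0.006766 / 1 = 0.006766 mol.
mass C6H8O6 = 0.006766 x 176.12 = 1.192 g, so %C6H8O6 = 1.192/1.3217 x 100 = 90.2%.

90.2%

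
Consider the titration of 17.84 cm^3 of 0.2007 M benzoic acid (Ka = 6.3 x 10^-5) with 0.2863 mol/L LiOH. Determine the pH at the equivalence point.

8.64

n(C6H5COOH) = 0.2007 x 0.01784 = 0.003580 mol; V(LiOH) at equivalence = 0.003580/0.2863 = 0.01251 L.
At equivalence all the acid is converted to C6H5COO-; total volume = 0.01784 + 0.01251 = 0.03035 L, so [C6H5COO-] = 0.003580/0.03035 = 0.1180 M.
Kb = Kw/Ka = 1.0e-14 / 6.3 x 10^-5 = 1.59e-10.
[OH^-] = sqrt(Kb x [C6H5COO-]) = sqrt(1.59e-10 x 0.1180) = 4.33e-6 M.
pOH = 5.36, so pH = 14.00 - 5.36 = 8.64.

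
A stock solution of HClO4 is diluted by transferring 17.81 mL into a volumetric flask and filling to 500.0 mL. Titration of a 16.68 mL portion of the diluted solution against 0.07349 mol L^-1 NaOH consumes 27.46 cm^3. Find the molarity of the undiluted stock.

n(NaOH) = 0.07349 x 0.02746 = 0.002018 mol.
n(HClO4) in the aliquot = 0.002018 mol.
[diluted HClO4] = 0.002018 / 0.01668 = 0.1210 M.
Dilution factor = 500.0/17.81 = 28.07, so [stock] = 0.1210 x 28.07 = 3.40 M.

3.40 M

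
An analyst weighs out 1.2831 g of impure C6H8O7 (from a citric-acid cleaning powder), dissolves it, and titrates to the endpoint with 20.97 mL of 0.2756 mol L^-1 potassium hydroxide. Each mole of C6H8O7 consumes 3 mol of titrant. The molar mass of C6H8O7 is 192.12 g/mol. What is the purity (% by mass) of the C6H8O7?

n(KOH) = 0.2756 x 0.02097 = 0.005779 mol.
n(C6H8O7) = 0.005779 / 3 = 0.001926 mol.
mass of C6H8O7 = 0.001926 x 192.12 = 0.3701 g.
% purity = 0.3701 / 1.2831 x 100 = 28.8%.

28.8%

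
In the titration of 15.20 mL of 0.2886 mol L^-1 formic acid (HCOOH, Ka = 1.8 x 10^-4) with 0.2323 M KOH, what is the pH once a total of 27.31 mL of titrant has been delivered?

12.66

n(acid) = 0.2886 x 0.01520 = 0.004387 mol; n(KOH) added = 0.2323 x 0.02731 = 0.006344 mol.
Base is in excess by 0.006344 - 0.004387 = 0.001957 mol in a total volume of 0.04251 L.
[OH^-] = 0.001957/0.04251 = 0.04605 M, so pOH = 1.34 and pH = 14.00 - 1.34 = 12.66.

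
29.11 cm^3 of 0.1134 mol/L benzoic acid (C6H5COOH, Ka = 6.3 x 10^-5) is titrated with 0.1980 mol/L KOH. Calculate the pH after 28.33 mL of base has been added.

n(acid) = 0.1134 x 0.02911 = 0.003301 mol; n(KOH) added = 0.1980 x 0.02833 = 0.005609 mol.
Base is in excess by 0.005609 - 0.003301 = 0.002308 mol in a total volume of 0.05744 L.
[OH^-] = 0.002308/0.05744 = 0.04019 M, so pOH = 1.40 and pH = 14.00 - 1.40 = 12.60.

12.60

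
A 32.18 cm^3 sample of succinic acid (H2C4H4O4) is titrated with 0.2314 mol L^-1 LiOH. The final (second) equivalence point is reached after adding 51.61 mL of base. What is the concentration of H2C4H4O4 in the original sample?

0.186 M

n(LiOH) = 0.2314 x 0.05161 = 0.01194 mol.
At the final (second) equivalence point, 2 mol OH^- react per mol H2C4H4O4, so n(H2C4H4O4) = 0.01194 / 2 = 0.005971 mol.
[H2C4H4O4] = 0.005971 / 0.03218 L = 0.186 M.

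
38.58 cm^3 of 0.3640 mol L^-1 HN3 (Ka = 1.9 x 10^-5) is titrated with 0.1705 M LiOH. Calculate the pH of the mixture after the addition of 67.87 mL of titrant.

Initial n(HN3) = 0.3640 x 0.03858 = 0.01404 mol.
n(LiOH) added = 0.1705 x 0.06787 = 0.01157 mol, converting that many moles of HN3 to N3-.
Remaining n(HN3) = 0.002471 mol; n(N3-) = 0.01157 mol.
By Henderson-Hasselbalch, pH = pKa + log([A^-]/[HA]) = 4.72 + log(0.01157/0.002471) = 4.72 + (+0.67) = 5.39.

5.39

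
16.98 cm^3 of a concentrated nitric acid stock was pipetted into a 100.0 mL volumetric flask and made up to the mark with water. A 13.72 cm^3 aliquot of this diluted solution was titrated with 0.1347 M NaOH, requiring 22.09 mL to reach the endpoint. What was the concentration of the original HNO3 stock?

n(NaOH) = 0.1347 x 0.02209 = 0.002976 mol.
n(HNO3) in the aliquot = 0.002976 mol.
[diluted HNO3] = 0.002976 / 0.01372 = 0.2169 M.
Dilution factor = 100.0/16.98 = 5.889, so [stock] = 0.2169 x 5.889 = 1.28 M.

1.28 M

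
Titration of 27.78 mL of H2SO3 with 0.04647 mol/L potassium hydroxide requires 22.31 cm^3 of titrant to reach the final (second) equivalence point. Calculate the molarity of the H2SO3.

0.0187 M

n(KOH) = 0.04647 x 0.02231 = 0.001037 mol.
At the final (second) equivalence point, 2 mol OH^- react per mol H2SO3, so n(H2SO3) = 0.001037 / 2 = 0.0005184 mol.
[H2SO3] = 0.0005184 / 0.02778 L = 0.0187 M.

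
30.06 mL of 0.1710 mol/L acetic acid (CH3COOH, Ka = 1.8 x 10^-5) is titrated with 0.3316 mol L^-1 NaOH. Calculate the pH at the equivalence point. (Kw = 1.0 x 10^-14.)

8.90

n(CH3COOH) = 0.1710 x 0.03006 = 0.005140 mol; V(NaOH) at equivalence = 0.005140/0.3316 = 0.01550 L.
At equivalence all the acid is converted to CH3COO-; total volume = 0.03006 + 0.01550 = 0.04556 L, so [CH3COO-] = 0.005140/0.04556 = 0.1128 M.
Kb = Kw/Ka = 1.0e-14 / 1.8 x 10^-5 = 5.56e-10.
[OH^-] = sqrt(Kb x [CH3COO-]) = sqrt(5.56e-10 x 0.1128) = 7.92e-6 M.
pOH = 5.10, so pH = 14.00 - 5.10 = 8.90.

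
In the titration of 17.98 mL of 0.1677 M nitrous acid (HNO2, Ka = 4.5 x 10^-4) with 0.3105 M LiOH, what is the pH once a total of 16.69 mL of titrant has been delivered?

n(acid) = 0.1677 x 0.01798 = 0.003015 mol; n(LiOH) added = 0.3105 x 0.01669 = 0.005182 mol.
Base is in excess by 0.005182 - 0.003015 = 0.002167 mol in a total volume of 0.03467 L.
[OH^-] = 0.002167/0.03467 = 0.06250 M, so pOH = 1.20 and pH = 14.00 - 1.20 = 12.80.

12.80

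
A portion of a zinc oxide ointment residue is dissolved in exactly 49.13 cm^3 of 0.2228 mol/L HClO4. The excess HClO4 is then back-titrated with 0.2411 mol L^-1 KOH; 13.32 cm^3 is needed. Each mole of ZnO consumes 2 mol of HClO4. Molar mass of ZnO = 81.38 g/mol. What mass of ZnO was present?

Total n(HClO4) added = 0.2228 x 0.04913 = 0.01095 mol.
n(KOH) used = 0.2411 x 0.01332 = 0.003211 mol, which equals the excess n(HClO4).
So n(HClO4) consumed by the sample = 0.01095 - 0.003211 = 0.007735 mol.
n(ZnO) = 0.007735 / 2 = 0.003867 mol.
mass = 0.003867 mol x 81.38 g/mol = 0.315 g.

0.315 g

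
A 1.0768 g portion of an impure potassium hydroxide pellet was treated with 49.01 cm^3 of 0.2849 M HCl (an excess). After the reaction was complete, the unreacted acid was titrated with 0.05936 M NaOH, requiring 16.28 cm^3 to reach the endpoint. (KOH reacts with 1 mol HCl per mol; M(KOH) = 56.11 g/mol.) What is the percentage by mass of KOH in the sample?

67.7%

Total n(HCl) added = 0.2849 x 0.04901 = 0.01396 mol.
n(NaOH) used = 0.05936 x 0.01628 = 0.0009664 mol, which equals the excess n(HCl).
So n(HCl) consumed by the sample = 0.01396 - 0.0009664 = 0.01300 mol.
n(KOH) = 0.01300 / 1 = 0.01300 mol.
mass KOH = 0.01300 x 56.11 = 0.7292 g, so %KOH = 0.7292/1.0768 x 100 = 67.7%.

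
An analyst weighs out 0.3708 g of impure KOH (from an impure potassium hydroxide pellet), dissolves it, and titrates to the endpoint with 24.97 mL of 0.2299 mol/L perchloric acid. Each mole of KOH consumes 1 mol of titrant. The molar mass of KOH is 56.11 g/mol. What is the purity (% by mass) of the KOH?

86.9%

n(HClO4) = 0.2299 x 0.02497 = 0.005741 mol.
n(KOH) = 0.005741 / 1 = 0.005741 mol.
mass of KOH = 0.005741 x 56.11 = 0.3221 g.
% purity = 0.3221 / 0.3708 x 100 = 86.9%.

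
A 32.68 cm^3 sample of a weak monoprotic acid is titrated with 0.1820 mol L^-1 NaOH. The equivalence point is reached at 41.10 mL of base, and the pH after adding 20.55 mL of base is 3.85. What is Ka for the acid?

1.4 x 10^-4

20.55 mL is half of the equivalence volume, so this is the half-equivalence point where [HA] = [A^-].
At half-equivalence pH = pKa, so pKa = 3.85.
Ka = 10^(-3.85) = 1.4 x 10^-4.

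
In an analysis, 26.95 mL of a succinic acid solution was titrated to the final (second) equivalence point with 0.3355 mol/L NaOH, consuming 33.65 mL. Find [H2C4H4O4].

0.209 M

n(NaOH) = 0.3355 x 0.03365 = 0.01129 mol.
At the final (second) equivalence point, 2 mol OH^- react per mol H2C4H4O4, so n(H2C4H4O4) = 0.01129 / 2 = 0.005645 mol.
[H2C4H4O4] = 0.005645 / 0.02695 L = 0.209 M.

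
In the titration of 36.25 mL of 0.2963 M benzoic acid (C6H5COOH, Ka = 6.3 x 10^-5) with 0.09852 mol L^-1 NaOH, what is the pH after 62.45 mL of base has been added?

4.33

Initial n(C6H5COOH) = 0.2963 x 0.03625 = 0.01074 mol.
n(NaOH) added = 0.09852 x 0.06245 = 0.006153 mol, converting that many moles of C6H5COOH to C6H5COO-.
Remaining n(C6H5COOH) = 0.004588 mol; n(C6H5COO-) = 0.006153 mol.
By Henderson-Hasselbalch, pH = pKa + log([A^-]/[HA]) = 4.20 + log(0.006153/0.004588) = 4.20 + (+0.13) = 4.33.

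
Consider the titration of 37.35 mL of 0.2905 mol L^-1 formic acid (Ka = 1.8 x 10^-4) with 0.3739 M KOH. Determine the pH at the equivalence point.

8.48

n(HCOOH) = 0.2905 x 0.03735 = 0.01085 mol; V(KOH) at equivalence = 0.01085/0.3739 = 0.02902 L.
At equivalence all the acid is converted to HCOO-; total volume = 0.03735 + 0.02902 = 0.06637 L, so [HCOO-] = 0.01085/0.06637 = 0.1635 M.
Kb = Kw/Ka = 1.0e-14 / 1.8 x 10^-4 = 5.56e-11.
[OH^-] = sqrt(Kb x [HCOO-]) = sqrt(5.56e-11 x 0.1635) = 3.01e-6 M.
pOH = 5.52, so pH = 14.00 - 5.52 = 8.48.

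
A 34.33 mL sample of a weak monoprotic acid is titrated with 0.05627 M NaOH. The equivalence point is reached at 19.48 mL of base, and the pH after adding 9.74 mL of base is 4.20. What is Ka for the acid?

9.74 mL is half of the equivalence volume, so this is the half-equivalence point where [HA] = [A^-].
At half-equivalence pH = pKa, so pKa = 4.20.
Ka = 10^(-4.20) = 6.3 x 10^-5.

6.3 x 10^-5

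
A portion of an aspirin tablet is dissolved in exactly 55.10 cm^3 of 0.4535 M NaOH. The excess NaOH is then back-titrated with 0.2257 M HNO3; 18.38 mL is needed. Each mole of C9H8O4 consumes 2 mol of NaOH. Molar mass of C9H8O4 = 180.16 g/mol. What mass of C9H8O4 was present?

1.88 g

Total n(NaOH) added = 0.4535 x 0.05510 = 0.02499 mol.
n(HNO3) used = 0.2257 x 0.01838 = 0.004148 mol, which equals the excess n(NaOH).
So n(NaOH) consumed by the sample = 0.02499 - 0.004148 = 0.02084 mol.
n(C9H8O4) = 0.02084 / 2 = 0.01042 mol.
mass = 0.01042 mol x 180.16 g/mol = 1.88 g.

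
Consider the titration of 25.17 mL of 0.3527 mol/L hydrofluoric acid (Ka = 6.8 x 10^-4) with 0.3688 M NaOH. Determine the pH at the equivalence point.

8.21

n(HF) = 0.3527 x 0.02517 = 0.008877 mol; V(NaOH) at equivalence = 0.008877/0.3688 = 0.02407 L.
At equivalence all the acid is converted to F-; total volume = 0.02517 + 0.02407 = 0.04924 L, so [F-] = 0.008877/0.04924 = 0.1803 M.
Kb = Kw/Ka = 1.0e-14 / 6.8 x 10^-4 = 1.47e-11.
[OH^-] = sqrt(Kb x [F-]) = sqrt(1.47e-11 x 0.1803) = 1.63e-6 M.
pOH = 5.79, so pH = 14.00 - 5.79 = 8.21.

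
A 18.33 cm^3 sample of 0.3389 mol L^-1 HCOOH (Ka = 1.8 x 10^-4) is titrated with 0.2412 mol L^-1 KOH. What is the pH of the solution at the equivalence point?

n(HCOOH) = 0.3389 x 0.01833 = 0.006212 mol; V(KOH) at equivalence = 0.006212/0.2412 = 0.02575 L.
At equivalence all the acid is converted to HCOO-; total volume = 0.01833 + 0.02575 = 0.04408 L, so [HCOO-] = 0.006212/0.04408 = 0.1409 M.
Kb = Kw/Ka = 1.0e-14 / 1.8 x 10^-4 = 5.56e-11.
[OH^-] = sqrt(Kb x [HCOO-]) = sqrt(5.56e-11 x 0.1409) = 2.80e-6 M.
pOH = 5.55, so pH = 14.00 - 5.55 = 8.45.

8.45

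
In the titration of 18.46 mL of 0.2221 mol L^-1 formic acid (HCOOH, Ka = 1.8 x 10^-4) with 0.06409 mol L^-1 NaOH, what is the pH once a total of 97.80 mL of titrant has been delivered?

12.27

n(acid) = 0.2221 x 0.01846 = 0.004100 mol; n(NaOH) added = 0.06409 x 0.09780 = 0.006268 mol.
Base is in excess by 0.006268 - 0.004100 = 0.002168 mol in a total volume of 0.1163 L.
[OH^-] = 0.002168/0.1163 = 0.01865 M, so pOH = 1.73 and pH = 14.00 - 1.73 = 12.27.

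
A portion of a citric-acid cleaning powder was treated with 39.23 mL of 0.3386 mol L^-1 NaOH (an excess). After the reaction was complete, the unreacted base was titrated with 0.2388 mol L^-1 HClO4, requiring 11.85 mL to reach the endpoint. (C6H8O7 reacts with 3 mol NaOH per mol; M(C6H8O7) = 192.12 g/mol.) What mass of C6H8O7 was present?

Total n(NaOH) added = 0.3386 x 0.03923 = 0.01328 mol.
n(HClO4) used = 0.2388 x 0.01185 = 0.002830 mol, which equals the excess n(NaOH).
So n(NaOH) consumed by the sample = 0.01328 - 0.002830 = 0.01045 mol.
n(C6H8O7) = 0.01045 / 3 = 0.003484 mol.
mass = 0.003484 mol x 192.12 g/mol = 0.669 g.

0.669 g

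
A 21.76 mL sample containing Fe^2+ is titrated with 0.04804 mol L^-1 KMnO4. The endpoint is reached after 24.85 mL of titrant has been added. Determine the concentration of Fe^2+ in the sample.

n(KMnO4) = 0.04804 x 0.02485 = 0.001194 mol.
From the balanced equation, 1 mol KMnO4 reacts with 5 mol Fe^2+, so n(Fe^2+) = 0.001194 x 5/1 = 0.005969 mol.
[Fe^2+] = 0.005969 / 0.02176 L = 0.274 M.

0.274 M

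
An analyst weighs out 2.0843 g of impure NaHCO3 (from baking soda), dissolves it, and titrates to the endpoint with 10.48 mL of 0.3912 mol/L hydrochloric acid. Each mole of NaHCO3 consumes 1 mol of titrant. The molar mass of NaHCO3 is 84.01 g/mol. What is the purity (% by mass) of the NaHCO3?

16.5%

n(HCl) = 0.3912 x 0.01048 = 0.004100 mol.
n(NaHCO3) = 0.004100 / 1 = 0.004100 mol.
mass of NaHCO3 = 0.004100 x 84.01 = 0.3444 g.
% purity = 0.3444 / 2.0843 x 100 = 16.5%.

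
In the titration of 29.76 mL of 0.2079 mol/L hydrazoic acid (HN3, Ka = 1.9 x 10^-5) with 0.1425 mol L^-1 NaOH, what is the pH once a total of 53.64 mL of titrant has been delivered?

12.24

n(acid) = 0.2079 x 0.02976 = 0.006187 mol; n(NaOH) added = 0.1425 x 0.05364 = 0.007644 mol.
Base is in excess by 0.007644 - 0.006187 = 0.001457 mol in a total volume of 0.08340 L.
[OH^-] = 0.001457/0.08340 = 0.01747 M, so pOH = 1.76 and pH = 14.00 - 1.76 = 12.24.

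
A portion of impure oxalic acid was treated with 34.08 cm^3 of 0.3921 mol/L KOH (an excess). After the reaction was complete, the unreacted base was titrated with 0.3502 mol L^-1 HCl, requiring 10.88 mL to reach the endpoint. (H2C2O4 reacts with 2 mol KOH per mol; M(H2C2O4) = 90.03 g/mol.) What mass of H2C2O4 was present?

Total n(KOH) added = 0.3921 x 0.03408 = 0.01336 mol.
n(HCl) used = 0.3502 x 0.01088 = 0.003810 mol, which equals the excess n(KOH).
So n(KOH) consumed by the sample = 0.01336 - 0.003810 = 0.009553 mol.
n(H2C2O4) = 0.009553 / 2 = 0.004776 mol.
mass = 0.004776 mol x 90.03 g/mol = 0.430 g.

0.430 g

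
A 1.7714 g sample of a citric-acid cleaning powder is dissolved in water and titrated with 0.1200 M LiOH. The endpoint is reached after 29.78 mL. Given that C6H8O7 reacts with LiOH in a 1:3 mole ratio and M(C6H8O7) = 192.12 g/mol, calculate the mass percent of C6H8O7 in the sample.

12.9%

n(LiOH) = 0.1200 x 0.02978 = 0.003574 mol.
n(C6H8O7) = 0.003574 / 3 = 0.001191 mol.
mass of C6H8O7 = 0.001191 x 192.12 = 0.2289 g.
% purity = 0.2289 / 1.7714 x 100 = 12.9%.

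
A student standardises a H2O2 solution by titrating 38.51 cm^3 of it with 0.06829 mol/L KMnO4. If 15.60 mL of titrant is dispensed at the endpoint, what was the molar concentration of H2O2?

0.0692 M

n(KMnO4) = 0.06829 x 0.01560 = 0.001065 mol.
From the balanced equation, 2 mol KMnO4 reacts with 5 mol H2O2, so n(H2O2) = 0.001065 x 5/2 = 0.002663 mol.
[H2O2] = 0.002663 / 0.03851 L = 0.0692 M.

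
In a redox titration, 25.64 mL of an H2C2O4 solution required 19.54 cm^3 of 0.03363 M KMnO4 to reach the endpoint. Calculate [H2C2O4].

0.0641 M

n(KMnO4) = 0.03363 x 0.01954 = 0.0006571 mol.
From the balanced equation, 2 mol KMnO4 reacts with 5 mol H2C2O4, so n(H2C2O4) = 0.0006571 x 5/2 = 0.001643 mol.
[H2C2O4] = 0.001643 / 0.02564 L = 0.0641 M.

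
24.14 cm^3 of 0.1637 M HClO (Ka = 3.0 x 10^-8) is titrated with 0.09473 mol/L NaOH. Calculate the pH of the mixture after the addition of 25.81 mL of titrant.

Initial n(HClO) = 0.1637 x 0.02414 = 0.003952 mol.
n(NaOH) added = 0.09473 x 0.02581 = 0.002445 mol, converting that many moles of HClO to ClO-.
Remaining n(HClO) = 0.001507 mol; n(ClO-) = 0.002445 mol.
By Henderson-Hasselbalch, pH = pKa + log([A^-]/[HA]) = 7.52 + log(0.002445/0.001507) = 7.52 + (+0.21) = 7.73.

7.73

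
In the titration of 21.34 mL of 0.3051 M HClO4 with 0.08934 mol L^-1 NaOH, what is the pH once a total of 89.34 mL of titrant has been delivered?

n(acid) = 0.3051 x 0.02134 = 0.006511 mol; n(NaOH) added = 0.08934 x 0.08934 = 0.007982 mol.
Base is in excess by 0.007982 - 0.006511 = 0.001471 mol in a total volume of 0.1107 L.
[OH^-] = 0.001471/0.1107 = 0.01329 M, so pOH = 1.88 and pH = 14.00 - 1.88 = 12.12.

12.12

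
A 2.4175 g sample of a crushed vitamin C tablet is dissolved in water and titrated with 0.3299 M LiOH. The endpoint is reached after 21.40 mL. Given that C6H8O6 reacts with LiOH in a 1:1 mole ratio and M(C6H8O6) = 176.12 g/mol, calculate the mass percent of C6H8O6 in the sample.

n(LiOH) = 0.3299 x 0.02140 = 0.007060 mol.
n(C6H8O6) = 0.007060 / 1 = 0.007060 mol.
mass of C6H8O6 = 0.007060 x 176.12 = 1.243 g.
% purity = 1.243 / 2.4175 x 100 = 51.4%.

51.4%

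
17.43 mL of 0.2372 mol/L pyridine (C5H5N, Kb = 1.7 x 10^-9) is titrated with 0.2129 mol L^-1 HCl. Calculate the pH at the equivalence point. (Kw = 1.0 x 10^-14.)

3.09

n(C5H5N) = 0.2372 x 0.01743 = 0.004134 mol; V(HCl) at equivalence = 0.004134/0.2129 = 0.01942 L.
At equivalence the base is fully converted to C5H5NH+; total volume = 0.03685 L, so [C5H5NH+] = 0.004134/0.03685 = 0.1122 M.
Ka(C5H5NH+) = Kw/Kb = 1.0e-14 / 1.7 x 10^-9 = 5.88e-6.
[H^+] = sqrt(Ka x [C5H5NH+]) = sqrt(5.88e-6 x 0.1122) = 0.000812 M.
pH = -log(0.000812) = 3.09.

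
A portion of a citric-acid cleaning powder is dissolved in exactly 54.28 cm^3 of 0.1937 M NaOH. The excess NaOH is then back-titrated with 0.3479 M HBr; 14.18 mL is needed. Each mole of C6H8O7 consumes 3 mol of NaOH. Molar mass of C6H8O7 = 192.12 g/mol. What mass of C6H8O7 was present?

0.357 g

Total n(NaOH) added = 0.1937 x 0.05428 = 0.01051 mol.
n(HBr) used = 0.3479 x 0.01418 = 0.004933 mol, which equals the excess n(NaOH).
So n(NaOH) consumed by the sample = 0.01051 - 0.004933 = 0.005581 mol.
n(C6H8O7) = 0.005581 / 3 = 0.001860 mol.
mass = 0.001860 mol x 192.12 g/mol = 0.357 g.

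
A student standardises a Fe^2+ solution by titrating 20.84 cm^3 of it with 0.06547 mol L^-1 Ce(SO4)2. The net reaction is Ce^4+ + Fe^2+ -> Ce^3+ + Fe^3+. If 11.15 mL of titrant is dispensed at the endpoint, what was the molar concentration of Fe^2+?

n(Ce(SO4)2) = 0.06547 x 0.01115 = 0.0007300 mol.
From the balanced equation, 1 mol Ce(SO4)2 reacts with 1 mol Fe^2+, so n(Fe^2+) = 0.0007300 x 1/1 = 0.0007300 mol.
[Fe^2+] = 0.0007300 / 0.02084 L = 0.0350 M.

0.0350 M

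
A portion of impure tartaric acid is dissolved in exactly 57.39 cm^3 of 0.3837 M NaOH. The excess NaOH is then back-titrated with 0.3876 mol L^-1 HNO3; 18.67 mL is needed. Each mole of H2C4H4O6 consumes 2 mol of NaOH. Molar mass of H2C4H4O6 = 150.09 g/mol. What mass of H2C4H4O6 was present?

1.11 g

Total n(NaOH) added = 0.3837 x 0.05739 = 0.02202 mol.
n(HNO3) used = 0.3876 x 0.01867 = 0.007236 mol, which equals the excess n(NaOH).
So n(NaOH) consumed by the sample = 0.02202 - 0.007236 = 0.01478 mol.
n(H2C4H4O6) = 0.01478 / 2 = 0.007392 mol.
mass = 0.007392 mol x 150.09 g/mol = 1.11 g.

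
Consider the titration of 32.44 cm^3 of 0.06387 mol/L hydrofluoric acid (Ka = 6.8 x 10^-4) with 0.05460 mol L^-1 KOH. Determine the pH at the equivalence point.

n(HF) = 0.06387 x 0.03244 = 0.002072 mol; V(KOH) at equivalence = 0.002072/0.05460 = 0.03795 L.
At equivalence all the acid is converted to F-; total volume = 0.03244 + 0.03795 = 0.07039 L, so [F-] = 0.002072/0.07039 = 0.02944 M.
Kb = Kw/Ka = 1.0e-14 / 6.8 x 10^-4 = 1.47e-11.
[OH^-] = sqrt(Kb x [F-]) = sqrt(1.47e-11 x 0.02944) = 6.58e-7 M.
pOH = 6.18, so pH = 14.00 - 6.18 = 7.82.

7.82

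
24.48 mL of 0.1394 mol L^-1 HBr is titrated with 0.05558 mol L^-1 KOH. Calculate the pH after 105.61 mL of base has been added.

n(acid) = 0.1394 x 0.02448 = 0.003413 mol; n(KOH) added = 0.05558 x 0.1056 = 0.005870 mol.
Base is in excess by 0.005870 - 0.003413 = 0.002457 mol in a total volume of 0.1301 L.
[OH^-] = 0.002457/0.1301 = 0.01889 M, so pOH = 1.72 and pH = 14.00 - 1.72 = 12.28.

12.28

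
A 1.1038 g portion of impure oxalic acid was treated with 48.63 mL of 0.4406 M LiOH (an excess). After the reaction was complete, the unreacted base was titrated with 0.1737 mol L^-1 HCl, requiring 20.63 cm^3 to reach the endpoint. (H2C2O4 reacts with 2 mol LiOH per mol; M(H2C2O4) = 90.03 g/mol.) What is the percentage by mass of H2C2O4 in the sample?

Total n(LiOH) added = 0.4406 x 0.04863 = 0.02143 mol.
n(HCl) used = 0.1737 x 0.02063 = 0.003583 mol, which equals the excess n(LiOH).
So n(LiOH) consumed by the sample = 0.02143 - 0.003583 = 0.01784 mol.
n(H2C2O4) = 0.01784 / 2 = 0.008921 mol.
mass H2C2O4 = 0.008921 x 90.03 = 0.8032 g, so %H2C2O4 = 0.8032/1.1038 x 100 = 72.8%.

72.8%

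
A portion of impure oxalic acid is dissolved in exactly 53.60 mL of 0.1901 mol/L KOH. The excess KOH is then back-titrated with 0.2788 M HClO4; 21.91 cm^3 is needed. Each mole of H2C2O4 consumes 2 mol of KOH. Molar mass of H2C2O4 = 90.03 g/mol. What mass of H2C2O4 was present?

Total n(KOH) added = 0.1901 x 0.05360 = 0.01019 mol.
n(HClO4) used = 0.2788 x 0.02191 = 0.006109 mol, which equals the excess n(KOH).
So n(KOH) consumed by the sample = 0.01019 - 0.006109 = 0.004081 mol.
n(H2C2O4) = 0.004081 / 2 = 0.002040 mol.
mass = 0.002040 mol x 90.03 g/mol = 0.184 g.

0.184 g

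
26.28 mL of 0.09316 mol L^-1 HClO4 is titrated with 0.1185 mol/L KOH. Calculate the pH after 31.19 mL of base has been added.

12.34

n(acid) = 0.09316 x 0.02628 = 0.002448 mol; n(KOH) added = 0.1185 x 0.03119 = 0.003696 mol.
Base is in excess by 0.003696 - 0.002448 = 0.001248 mol in a total volume of 0.05747 L.
[OH^-] = 0.001248/0.05747 = 0.02171 M, so pOH = 1.66 and pH = 14.00 - 1.66 = 12.34.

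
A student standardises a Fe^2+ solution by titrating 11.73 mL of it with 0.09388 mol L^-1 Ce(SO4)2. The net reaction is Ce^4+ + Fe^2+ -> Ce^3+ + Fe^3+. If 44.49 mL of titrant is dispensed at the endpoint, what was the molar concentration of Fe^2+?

0.356 M

n(Ce(SO4)2) = 0.09388 x 0.04449 = 0.004177 mol.
From the balanced equation, 1 mol Ce(SO4)2 reacts with 1 mol Fe^2+, so n(Fe^2+) = 0.004177 x 1/1 = 0.004177 mol.
[Fe^2+] = 0.004177 / 0.01173 L = 0.356 M.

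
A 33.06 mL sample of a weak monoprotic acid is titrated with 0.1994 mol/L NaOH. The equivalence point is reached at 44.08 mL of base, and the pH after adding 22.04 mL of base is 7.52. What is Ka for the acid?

3.0 x 10^-8

22.04 mL is half of the equivalence volume, so this is the half-equivalence point where [HA] = [A^-].
At half-equivalence pH = pKa, so pKa = 7.52.
Ka = 10^(-7.52) = 3.0 x 10^-8.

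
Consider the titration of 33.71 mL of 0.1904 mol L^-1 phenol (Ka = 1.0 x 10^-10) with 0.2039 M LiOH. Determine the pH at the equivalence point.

n(C6H5OH) = 0.1904 x 0.03371 = 0.006418 mol; V(LiOH) at equivalence = 0.006418/0.2039 = 0.03148 L.
At equivalence all the acid is converted to C6H5O-; total volume = 0.03371 + 0.03148 = 0.06519 L, so [C6H5O-] = 0.006418/0.06519 = 0.09846 M.
Kb = Kw/Ka = 1.0e-14 / 1.0 x 10^-10 = 0.000100.
[OH^-] = sqrt(Kb x [C6H5O-]) = sqrt(0.000100 x 0.09846) = 0.00314 M.
pOH = 2.50, so pH = 14.00 - 2.50 = 11.50.

11.50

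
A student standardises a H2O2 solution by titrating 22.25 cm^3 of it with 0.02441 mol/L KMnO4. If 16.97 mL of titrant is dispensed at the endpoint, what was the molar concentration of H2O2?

0.0465 M

n(KMnO4) = 0.02441 x 0.01697 = 0.0004142 mol.
From the balanced equation, 2 mol KMnO4 reacts with 5 mol H2O2, so n(H2O2) = 0.0004142 x 5/2 = 0.001036 mol.
[H2O2] = 0.001036 / 0.02225 L = 0.0465 M.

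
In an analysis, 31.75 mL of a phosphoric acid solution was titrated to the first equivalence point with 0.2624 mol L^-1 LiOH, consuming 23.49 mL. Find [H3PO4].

0.194 M

n(LiOH) = 0.2624 x 0.02349 = 0.006164 mol.
At the first equivalence point, 1 mol OH^- react per mol H3PO4, so n(H3PO4) = 0.006164 / 1 = 0.006164 mol.
[H3PO4] = 0.006164 / 0.03175 L = 0.194 M.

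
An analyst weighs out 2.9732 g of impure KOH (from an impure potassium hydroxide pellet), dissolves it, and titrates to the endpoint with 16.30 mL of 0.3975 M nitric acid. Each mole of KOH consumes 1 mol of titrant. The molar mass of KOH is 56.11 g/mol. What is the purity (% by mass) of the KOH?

12.2%

n(HNO3) = 0.3975 x 0.01630 = 0.006479 mol.
n(KOH) = 0.006479 / 1 = 0.006479 mol.
mass of KOH = 0.006479 x 56.11 = 0.3636 g.
% purity = 0.3636 / 2.9732 x 100 = 12.2%.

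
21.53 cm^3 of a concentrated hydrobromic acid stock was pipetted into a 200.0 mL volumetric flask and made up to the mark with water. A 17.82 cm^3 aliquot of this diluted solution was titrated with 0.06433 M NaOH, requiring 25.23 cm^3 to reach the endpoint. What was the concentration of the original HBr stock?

0.846 M

n(NaOH) = 0.06433 x 0.02523 = 0.001623 mol.
n(HBr) in the aliquot = 0.001623 mol.
[diluted HBr] = 0.001623 / 0.01782 = 0.09108 M.
Dilution factor = 200.0/21.53 = 9.289, so [stock] = 0.09108 x 9.289 = 0.846 M.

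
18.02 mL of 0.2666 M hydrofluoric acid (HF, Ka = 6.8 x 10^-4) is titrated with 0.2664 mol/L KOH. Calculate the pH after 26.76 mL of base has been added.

12.72

n(acid) = 0.2666 x 0.01802 = 0.004804 mol; n(KOH) added = 0.2664 x 0.02676 = 0.007129 mol.
Base is in excess by 0.007129 - 0.004804 = 0.002325 mol in a total volume of 0.04478 L.
[OH^-] = 0.002325/0.04478 = 0.05191 M, so pOH = 1.28 and pH = 14.00 - 1.28 = 12.72.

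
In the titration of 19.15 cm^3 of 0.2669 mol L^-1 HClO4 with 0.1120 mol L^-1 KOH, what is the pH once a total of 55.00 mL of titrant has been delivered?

n(acid) = 0.2669 x 0.01915 = 0.005111 mol; n(KOH) added = 0.1120 x 0.05500 = 0.006160 mol.
Base is in excess by 0.006160 - 0.005111 = 0.001049 mol in a total volume of 0.07415 L.
[OH^-] = 0.001049/0.07415 = 0.01415 M, so pOH = 1.85 and pH = 14.00 - 1.85 = 12.15.

12.15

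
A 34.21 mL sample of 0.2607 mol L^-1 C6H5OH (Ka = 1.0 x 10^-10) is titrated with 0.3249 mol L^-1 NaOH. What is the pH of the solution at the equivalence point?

11.58

n(C6H5OH) = 0.2607 x 0.03421 = 0.008919 mol; V(NaOH) at equivalence = 0.008919/0.3249 = 0.02745 L.
At equivalence all the acid is converted to C6H5O-; total volume = 0.03421 + 0.02745 = 0.06166 L, so [C6H5O-] = 0.008919/0.06166 = 0.1446 M.
Kb = Kw/Ka = 1.0e-14 / 1.0 x 10^-10 = 0.000100.
[OH^-] = sqrt(Kb x [C6H5O-]) = sqrt(0.000100 x 0.1446) = 0.00380 M.
pOH = 2.42, so pH = 14.00 - 2.42 = 11.58.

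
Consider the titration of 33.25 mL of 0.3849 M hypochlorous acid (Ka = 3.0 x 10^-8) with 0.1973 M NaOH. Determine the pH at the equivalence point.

10.32

n(HClO) = 0.3849 x 0.03325 = 0.01280 mol; V(NaOH) at equivalence = 0.01280/0.1973 = 0.06487 L.
At equivalence all the acid is converted to ClO-; total volume = 0.03325 + 0.06487 = 0.09812 L, so [ClO-] = 0.01280/0.09812 = 0.1304 M.
Kb = Kw/Ka = 1.0e-14 / 3.0 x 10^-8 = 3.33e-7.
[OH^-] = sqrt(Kb x [ClO-]) = sqrt(3.33e-7 x 0.1304) = 0.000209 M.
pOH = 3.68, so pH = 14.00 - 3.68 = 10.32.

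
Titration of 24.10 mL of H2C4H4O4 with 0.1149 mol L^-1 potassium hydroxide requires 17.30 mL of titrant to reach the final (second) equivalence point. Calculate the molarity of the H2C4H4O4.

n(KOH) = 0.1149 x 0.01730 = 0.001988 mol.
At the final (second) equivalence point, 2 mol OH^- react per mol H2C4H4O4, so n(H2C4H4O4) = 0.001988 / 2 = 0.0009939 mol.
[H2C4H4O4] = 0.0009939 / 0.02410 L = 0.0412 M.

0.0412 M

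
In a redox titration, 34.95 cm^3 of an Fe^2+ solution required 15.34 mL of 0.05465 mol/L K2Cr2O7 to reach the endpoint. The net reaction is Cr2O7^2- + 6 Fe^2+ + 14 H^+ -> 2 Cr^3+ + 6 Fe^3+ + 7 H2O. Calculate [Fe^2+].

0.144 M

n(K2Cr2O7) = 0.05465 x 0.01534 = 0.0008383 mol.
From the balanced equation, 1 mol K2Cr2O7 reacts with 6 mol Fe^2+, so n(Fe^2+) = 0.0008383 x 6/1 = 0.005030 mol.
[Fe^2+] = 0.005030 / 0.03495 L = 0.144 M.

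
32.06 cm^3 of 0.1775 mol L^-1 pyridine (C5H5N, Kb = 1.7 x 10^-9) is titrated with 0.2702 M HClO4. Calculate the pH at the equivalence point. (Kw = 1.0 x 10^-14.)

n(C5H5N) = 0.1775 x 0.03206 = 0.005691 mol; V(HClO4) at equivalence = 0.005691/0.2702 = 0.02106 L.
At equivalence the base is fully converted to C5H5NH+; total volume = 0.05312 L, so [C5H5NH+] = 0.005691/0.05312 = 0.1071 M.
Ka(C5H5NH+) = Kw/Kb = 1.0e-14 / 1.7 x 10^-9 = 5.88e-6.
[H^+] = sqrt(Ka x [C5H5NH+]) = sqrt(5.88e-6 x 0.1071) = 0.000794 M.
pH = -log(0.000794) = 3.10.

3.10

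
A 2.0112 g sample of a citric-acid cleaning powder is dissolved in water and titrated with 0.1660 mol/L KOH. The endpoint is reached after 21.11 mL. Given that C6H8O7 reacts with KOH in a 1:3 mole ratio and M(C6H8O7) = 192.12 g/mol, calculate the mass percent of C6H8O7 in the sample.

11.2%

n(KOH) = 0.1660 x 0.02111 = 0.003504 mol.
n(C6H8O7) = 0.003504 / 3 = 0.001168 mol.
mass of C6H8O7 = 0.001168 x 192.12 = 0.2244 g.
% purity = 0.2244 / 2.0112 x 100 = 11.2%.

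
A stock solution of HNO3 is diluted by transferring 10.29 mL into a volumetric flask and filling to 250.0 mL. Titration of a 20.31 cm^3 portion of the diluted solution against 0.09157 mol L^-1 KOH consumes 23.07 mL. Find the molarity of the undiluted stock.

2.53 M

n(KOH) = 0.09157 x 0.02307 = 0.002113 mol.
n(HNO3) in the aliquot = 0.002113 mol.
[diluted HNO3] = 0.002113 / 0.02031 = 0.1040 M.
Dilution factor = 250.0/10.29 = 24.30, so [stock] = 0.1040 x 24.30 = 2.53 M.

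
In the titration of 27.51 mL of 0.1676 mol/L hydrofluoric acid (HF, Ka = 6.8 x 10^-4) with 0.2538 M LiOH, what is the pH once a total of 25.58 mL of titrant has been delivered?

12.55

n(acid) = 0.1676 x 0.02751 = 0.004611 mol; n(LiOH) added = 0.2538 x 0.02558 = 0.006492 mol.
Base is in excess by 0.006492 - 0.004611 = 0.001882 mol in a total volume of 0.05309 L.
[OH^-] = 0.001882/0.05309 = 0.03544 M, so pOH = 1.45 and pH = 14.00 - 1.45 = 12.55.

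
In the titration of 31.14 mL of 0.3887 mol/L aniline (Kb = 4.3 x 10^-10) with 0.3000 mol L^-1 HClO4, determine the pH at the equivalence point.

n(C6H5NH2) = 0.3887 x 0.03114 = 0.01210 mol; V(HClO4) at equivalence = 0.01210/0.3000 = 0.04035 L.
At equivalence the base is fully converted to C6H5NH3+; total volume = 0.07149 L, so [C6H5NH3+] = 0.01210/0.07149 = 0.1693 M.
Ka(C6H5NH3+) = Kw/Kb = 1.0e-14 / 4.3 x 10^-10 = 2.33e-5.
[H^+] = sqrt(Ka x [C6H5NH3+]) = sqrt(2.33e-5 x 0.1693) = 0.00198 M.
pH = -log(0.00198) = 2.70.

2.70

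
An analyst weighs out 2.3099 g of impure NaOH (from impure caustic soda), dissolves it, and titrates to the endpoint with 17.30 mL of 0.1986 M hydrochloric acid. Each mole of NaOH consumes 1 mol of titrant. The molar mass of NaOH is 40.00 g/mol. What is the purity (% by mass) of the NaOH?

n(HCl) = 0.1986 x 0.01730 = 0.003436 mol.
n(NaOH) = 0.003436 / 1 = 0.003436 mol.
mass of NaOH = 0.003436 x 40.00 = 0.1374 g.
% purity = 0.1374 / 2.3099 x 100 = 5.95%.

5.95%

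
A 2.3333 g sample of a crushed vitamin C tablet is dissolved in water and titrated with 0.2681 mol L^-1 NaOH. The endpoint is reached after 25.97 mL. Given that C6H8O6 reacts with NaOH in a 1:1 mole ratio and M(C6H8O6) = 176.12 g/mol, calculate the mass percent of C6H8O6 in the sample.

n(NaOH) = 0.2681 x 0.02597 = 0.006963 mol.
n(C6H8O6) = 0.006963 / 1 = 0.006963 mol.
mass of C6H8O6 = 0.006963 x 176.12 = 1.226 g.
% purity = 1.226 / 2.3333 x 100 = 52.6%.

52.6%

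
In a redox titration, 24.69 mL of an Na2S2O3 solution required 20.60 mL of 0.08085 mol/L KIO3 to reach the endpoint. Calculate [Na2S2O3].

0.405 M

n(KIO3) = 0.08085 x 0.02060 = 0.001666 mol.
From the balanced equation, 1 mol KIO3 reacts with 6 mol Na2S2O3, so n(Na2S2O3) = 0.001666 x 6/1 = 0.009993 mol.
[Na2S2O3] = 0.009993 / 0.02469 L = 0.405 M.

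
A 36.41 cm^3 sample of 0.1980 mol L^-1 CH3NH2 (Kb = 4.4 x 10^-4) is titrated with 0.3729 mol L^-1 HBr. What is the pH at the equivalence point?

5.77

n(CH3NH2) = 0.1980 x 0.03641 = 0.007209 mol; V(HBr) at equivalence = 0.007209/0.3729 = 0.01933 L.
At equivalence the base is fully converted to CH3NH3+; total volume = 0.05574 L, so [CH3NH3+] = 0.007209/0.05574 = 0.1293 M.
Ka(CH3NH3+) = Kw/Kb = 1.0e-14 / 4.4 x 10^-4 = 2.27e-11.
[H^+] = sqrt(Ka x [CH3NH3+]) = sqrt(2.27e-11 x 0.1293) = 1.71e-6 M.
pH = -log(1.71e-6) = 5.77.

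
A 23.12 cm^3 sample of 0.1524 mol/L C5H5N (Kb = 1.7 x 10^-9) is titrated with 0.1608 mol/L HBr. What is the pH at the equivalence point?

3.17

n(C5H5N) = 0.1524 x 0.02312 = 0.003523 mol; V(HBr) at equivalence = 0.003523/0.1608 = 0.02191 L.
At equivalence the base is fully converted to C5H5NH+; total volume = 0.04503 L, so [C5H5NH+] = 0.003523/0.04503 = 0.07824 M.
Ka(C5H5NH+) = Kw/Kb = 1.0e-14 / 1.7 x 10^-9 = 5.88e-6.
[H^+] = sqrt(Ka x [C5H5NH+]) = sqrt(5.88e-6 x 0.07824) = 0.000678 M.
pH = -log(0.000678) = 3.17.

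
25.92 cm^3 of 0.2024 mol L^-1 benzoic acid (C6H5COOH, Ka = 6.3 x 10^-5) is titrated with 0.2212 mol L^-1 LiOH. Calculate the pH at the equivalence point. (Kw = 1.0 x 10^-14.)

8.61

n(C6H5COOH) = 0.2024 x 0.02592 = 0.005246 mol; V(LiOH) at equivalence = 0.005246/0.2212 = 0.02372 L.
At equivalence all the acid is converted to C6H5COO-; total volume = 0.02592 + 0.02372 = 0.04964 L, so [C6H5COO-] = 0.005246/0.04964 = 0.1057 M.
Kb = Kw/Ka = 1.0e-14 / 6.3 x 10^-5 = 1.59e-10.
[OH^-] = sqrt(Kb x [C6H5COO-]) = sqrt(1.59e-10 x 0.1057) = 4.10e-6 M.
pOH = 5.39, so pH = 14.00 - 5.39 = 8.61.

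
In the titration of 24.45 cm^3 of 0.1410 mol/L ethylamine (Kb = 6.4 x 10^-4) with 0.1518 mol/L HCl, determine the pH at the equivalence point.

n(C2H5NH2) = 0.1410 x 0.02445 = 0.003447 mol; V(HCl) at equivalence = 0.003447/0.1518 = 0.02271 L.
At equivalence the base is fully converted to C2H5NH3+; total volume = 0.04716 L, so [C2H5NH3+] = 0.003447/0.04716 = 0.07310 M.
Ka(C2H5NH3+) = Kw/Kb = 1.0e-14 / 6.4 x 10^-4 = 1.56e-11.
[H^+] = sqrt(Ka x [C2H5NH3+]) = sqrt(1.56e-11 x 0.07310) = 1.07e-6 M.
pH = -log(1.07e-6) = 5.97.

5.97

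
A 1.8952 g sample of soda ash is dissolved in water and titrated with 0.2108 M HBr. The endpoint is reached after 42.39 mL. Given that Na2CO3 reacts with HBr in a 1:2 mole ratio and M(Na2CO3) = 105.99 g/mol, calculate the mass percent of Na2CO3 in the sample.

25.0%

n(HBr) = 0.2108 x 0.04239 = 0.008936 mol.
n(Na2CO3) = 0.008936 / 2 = 0.004468 mol.
mass of Na2CO3 = 0.004468 x 105.99 = 0.4736 g.
% purity = 0.4736 / 1.8952 x 100 = 25.0%.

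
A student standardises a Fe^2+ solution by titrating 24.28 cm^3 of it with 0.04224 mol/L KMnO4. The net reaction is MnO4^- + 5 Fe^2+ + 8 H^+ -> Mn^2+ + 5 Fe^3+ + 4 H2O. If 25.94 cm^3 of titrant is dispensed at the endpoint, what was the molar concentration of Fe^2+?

n(KMnO4) = 0.04224 x 0.02594 = 0.001096 mol.
From the balanced equation, 1 mol KMnO4 reacts with 5 mol Fe^2+, so n(Fe^2+) = 0.001096 x 5/1 = 0.005479 mol.
[Fe^2+] = 0.005479 / 0.02428 L = 0.226 M.

0.226 M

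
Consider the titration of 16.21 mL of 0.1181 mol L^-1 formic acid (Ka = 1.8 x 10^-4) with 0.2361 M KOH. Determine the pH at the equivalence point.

n(HCOOH) = 0.1181 x 0.01621 = 0.001914 mol; V(KOH) at equivalence = 0.001914/0.2361 = 0.008108 L.
At equivalence all the acid is converted to HCOO-; total volume = 0.01621 + 0.008108 = 0.02432 L, so [HCOO-] = 0.001914/0.02432 = 0.07872 M.
Kb = Kw/Ka = 1.0e-14 / 1.8 x 10^-4 = 5.56e-11.
[OH^-] = sqrt(Kb x [HCOO-]) = sqrt(5.56e-11 x 0.07872) = 2.09e-6 M.
pOH = 5.68, so pH = 14.00 - 5.68 = 8.32.

8.32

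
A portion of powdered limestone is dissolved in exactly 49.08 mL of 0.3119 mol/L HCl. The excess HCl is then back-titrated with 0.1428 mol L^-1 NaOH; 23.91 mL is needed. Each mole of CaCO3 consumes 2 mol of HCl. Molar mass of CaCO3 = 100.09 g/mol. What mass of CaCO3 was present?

0.595 g

Total n(HCl) added = 0.3119 x 0.04908 = 0.01531 mol.
n(NaOH) used = 0.1428 x 0.02391 = 0.003414 mol, which equals the excess n(HCl).
So n(HCl) consumed by the sample = 0.01531 - 0.003414 = 0.01189 mol.
n(CaCO3) = 0.01189 / 2 = 0.005947 mol.
mass = 0.005947 mol x 100.09 g/mol = 0.595 g.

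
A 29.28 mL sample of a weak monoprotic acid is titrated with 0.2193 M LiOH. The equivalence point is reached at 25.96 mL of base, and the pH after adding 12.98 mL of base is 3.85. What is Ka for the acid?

1.4 x 10^-4

12.98 mL is half of the equivalence volume, so this is the half-equivalence point where [HA] = [A^-].
At half-equivalence pH = pKa, so pKa = 3.85.
Ka = 10^(-3.85) = 1.4 x 10^-4.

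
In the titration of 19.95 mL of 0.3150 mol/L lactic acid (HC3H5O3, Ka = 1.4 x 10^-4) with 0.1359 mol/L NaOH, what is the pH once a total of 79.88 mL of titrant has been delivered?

12.66

n(acid) = 0.3150 x 0.01995 = 0.006284 mol; n(NaOH) added = 0.1359 x 0.07988 = 0.01086 mol.
Base is in excess by 0.01086 - 0.006284 = 0.004571 mol in a total volume of 0.09983 L.
[OH^-] = 0.004571/0.09983 = 0.04579 M, so pOH = 1.34 and pH = 14.00 - 1.34 = 12.66.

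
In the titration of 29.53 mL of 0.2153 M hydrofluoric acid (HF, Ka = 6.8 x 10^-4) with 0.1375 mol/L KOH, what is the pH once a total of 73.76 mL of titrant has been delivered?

n(acid) = 0.2153 x 0.02953 = 0.006358 mol; n(KOH) added = 0.1375 x 0.07376 = 0.01014 mol.
Base is in excess by 0.01014 - 0.006358 = 0.003784 mol in a total volume of 0.1033 L.
[OH^-] = 0.003784/0.1033 = 0.03664 M, so pOH = 1.44 and pH = 14.00 - 1.44 = 12.56.

12.56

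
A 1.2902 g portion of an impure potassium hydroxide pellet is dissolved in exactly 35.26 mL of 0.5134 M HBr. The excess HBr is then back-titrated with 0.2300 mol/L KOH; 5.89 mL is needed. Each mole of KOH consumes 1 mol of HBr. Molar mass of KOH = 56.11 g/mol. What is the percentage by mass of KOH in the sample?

72.8%

Total n(HBr) added = 0.5134 x 0.03526 = 0.01810 mol.
n(KOH) used = 0.2300 x 0.005890 = 0.001355 mol, which equals the excess n(HBr).
So n(HBr) consumed by the sample = 0.01810 - 0.001355 = 0.01675 mol.
n(KOH) = 0.01675 / 1 = 0.01675 mol.
mass KOH = 0.01675 x 56.11 = 0.9397 g, so %KOH = 0.9397/1.2902 x 100 = 72.8%.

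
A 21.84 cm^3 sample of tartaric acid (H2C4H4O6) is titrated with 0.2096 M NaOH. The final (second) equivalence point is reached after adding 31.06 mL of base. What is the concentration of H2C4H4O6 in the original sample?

n(NaOH) = 0.2096 x 0.03106 = 0.006510 mol.
At the final (second) equivalence point, 2 mol OH^- react per mol H2C4H4O6, so n(H2C4H4O6) = 0.006510 / 2 = 0.003255 mol.
[H2C4H4O6] = 0.003255 / 0.02184 L = 0.149 M.

0.149 M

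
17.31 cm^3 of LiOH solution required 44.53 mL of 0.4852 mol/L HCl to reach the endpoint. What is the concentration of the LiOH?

1.25 M

n(HCl) delivered = 0.4852 x 0.04453 = 0.02161 mol.
For a 1:1 reaction, n(LiOH) = 0.02161 mol.
[LiOH] = 0.02161 mol / 0.01731 L = 1.25 M.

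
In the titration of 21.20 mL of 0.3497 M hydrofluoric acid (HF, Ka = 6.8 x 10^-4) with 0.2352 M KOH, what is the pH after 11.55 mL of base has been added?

2.93

Initial n(HF) = 0.3497 x 0.02120 = 0.007414 mol.
n(KOH) added = 0.2352 x 0.01155 = 0.002717 mol, converting that many moles of HF to F-.
Remaining n(HF) = 0.004697 mol; n(F-) = 0.002717 mol.
By Henderson-Hasselbalch, pH = pKa + log([A^-]/[HA]) = 3.17 + log(0.002717/0.004697) = 3.17 + (-0.24) = 2.93.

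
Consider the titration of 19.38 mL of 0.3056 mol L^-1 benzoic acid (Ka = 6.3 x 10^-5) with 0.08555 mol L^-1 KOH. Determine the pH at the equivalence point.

8.51

n(C6H5COOH) = 0.3056 x 0.01938 = 0.005923 mol; V(KOH) at equivalence = 0.005923/0.08555 = 0.06923 L.
At equivalence all the acid is converted to C6H5COO-; total volume = 0.01938 + 0.06923 = 0.08861 L, so [C6H5COO-] = 0.005923/0.08861 = 0.06684 M.
Kb = Kw/Ka = 1.0e-14 / 6.3 x 10^-5 = 1.59e-10.
[OH^-] = sqrt(Kb x [C6H5COO-]) = sqrt(1.59e-10 x 0.06684) = 3.26e-6 M.
pOH = 5.49, so pH = 14.00 - 5.49 = 8.51.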